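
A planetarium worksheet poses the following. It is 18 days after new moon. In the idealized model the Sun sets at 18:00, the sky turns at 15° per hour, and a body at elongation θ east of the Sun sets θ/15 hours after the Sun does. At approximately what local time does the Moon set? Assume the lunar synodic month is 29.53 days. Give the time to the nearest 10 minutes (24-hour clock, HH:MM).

The Moon has covered 18/29.53 of its cycle, so θ ≈ 360° × 18/29.53 = 219.4°.
At 15° of sky rotation per hour, 219.4° corresponds to a 14.63 h lag.
18:00 + 14.629 h ≈ 08:38 → 08:40 to the nearest ten minutes.

08:40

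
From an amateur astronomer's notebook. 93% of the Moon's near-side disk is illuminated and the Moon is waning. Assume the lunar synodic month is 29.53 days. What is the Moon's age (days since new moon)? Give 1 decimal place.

Invert f = (1 − cos θ)/2 to get cos θ = 1 − 2(0.93) = -0.860, hence θ₀ = arccos -0.860 = 149.3°.
Since the Moon is past full (waning), take the reflex angle: θ = 360° − 149.3° = 210.7°.
At 360°/29.53 d per day, 210.7° corresponds to 17.28 days.

17.3 days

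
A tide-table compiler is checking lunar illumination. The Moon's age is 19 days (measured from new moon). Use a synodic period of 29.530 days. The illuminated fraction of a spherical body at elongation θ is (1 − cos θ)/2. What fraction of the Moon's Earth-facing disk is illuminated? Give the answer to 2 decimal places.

0.81

Phase angle: θ = 360°·(19 d)/(29.530 d) = 231.6°.
cos 231.6° = (-0.621), so f = (1 − (-0.621))/2 = 0.810.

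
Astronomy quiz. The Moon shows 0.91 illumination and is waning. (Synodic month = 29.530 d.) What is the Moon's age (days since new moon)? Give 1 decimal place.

17.6 days

cos θ = 1 − 2f = -0.820, giving a principal value of 145.1°.
Since the Moon is past full (waning), take the reflex angle: θ = 360° − 145.1° = 214.9°.
Age = 29.530 × 214.9°/360° ≈ 17.63 days.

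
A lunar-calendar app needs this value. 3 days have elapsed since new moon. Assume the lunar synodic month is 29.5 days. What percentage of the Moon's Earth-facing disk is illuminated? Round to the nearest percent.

The Moon has covered 3/29.5 of its cycle, so θ ≈ 360° × 3/29.5 = 36.6°.
cos 36.6° = 0.803, so f = (1 − 0.803)/2 = 0.099, so 10%.

10%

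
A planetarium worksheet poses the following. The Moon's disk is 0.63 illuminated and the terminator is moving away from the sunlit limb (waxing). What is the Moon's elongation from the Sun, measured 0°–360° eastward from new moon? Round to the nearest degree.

cos θ = 1 − 2f = -0.260, giving a principal value of 105.1°.
Waxing ⇒ before full, so θ = 105.1°.

105°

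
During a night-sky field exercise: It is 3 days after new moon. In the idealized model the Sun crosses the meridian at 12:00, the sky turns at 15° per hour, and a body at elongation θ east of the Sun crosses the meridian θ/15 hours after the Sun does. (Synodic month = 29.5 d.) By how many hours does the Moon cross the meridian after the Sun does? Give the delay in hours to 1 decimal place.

Phase angle: θ = 360°·(3 d)/(29.5 d) = 36.6°.
At 15° of sky rotation per hour, 36.6° corresponds to a 2.44 h lag.
So the Moon crosses the meridian 2.44 h after the Sun.

2.4 h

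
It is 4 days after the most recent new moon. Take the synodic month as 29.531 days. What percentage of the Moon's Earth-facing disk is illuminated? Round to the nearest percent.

17%

Elongation θ = 360° × 4/29.531 ≈ 48.8°.
cos 48.8° = 0.659, so f = (1 − 0.659)/2 = 0.170, so 17%.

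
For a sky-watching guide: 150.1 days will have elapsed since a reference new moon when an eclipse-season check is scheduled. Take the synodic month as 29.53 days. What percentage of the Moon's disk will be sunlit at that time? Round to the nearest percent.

7%

150.1/29.53 = 5.083 lunations, so 5 complete cycles and 2.45 d into the next.
Phase angle: θ = 360°·(2.45 d)/(29.53 d) = 29.9°.
With cos θ = 0.867, the lit fraction is (1 − 0.867)/2 ≈ 0.066, so 7%.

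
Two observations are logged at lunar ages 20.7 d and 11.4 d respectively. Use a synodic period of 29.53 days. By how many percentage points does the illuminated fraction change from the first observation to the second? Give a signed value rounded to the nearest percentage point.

θ₁ = 360° × 20.7/29.53 = 252.4°, f₁ = (1 − cos θ₁)/2 = 0.652.
θ₂ = 360° × 11.4/29.53 = 139.0°, f₂ = (1 − cos θ₂)/2 = 0.877.
Change = f₂ − f₁ = +0.226 → +23 percentage points.

+23 percentage points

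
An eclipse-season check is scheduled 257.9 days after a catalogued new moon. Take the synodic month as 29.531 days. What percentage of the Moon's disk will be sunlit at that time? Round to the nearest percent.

55%

Reduce mod P: 257.9 − 8×29.531 = 21.65 d into the current lunation.
The Moon has covered 21.65/29.531 of its cycle, so θ ≈ 360° × 21.65/29.531 = 264.0°.
With cos θ = (-0.105), the lit fraction is (1 − (-0.105))/2 ≈ 0.553, so 55%.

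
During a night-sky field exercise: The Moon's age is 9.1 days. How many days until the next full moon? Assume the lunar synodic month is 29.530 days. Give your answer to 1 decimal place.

Full moon occurs at elongation 180°, i.e. at age 29.530 × 180/360 = 14.765 d.
That is 14.765 − 9.1 = 5.665 days ahead.

5.7 days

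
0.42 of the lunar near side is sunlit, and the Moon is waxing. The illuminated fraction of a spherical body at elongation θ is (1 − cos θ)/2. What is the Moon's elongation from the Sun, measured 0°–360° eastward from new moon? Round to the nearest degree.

Invert f = (1 − cos θ)/2 to get cos θ = 1 − 2(0.42) = 0.160, hence θ₀ = arccos 0.160 = 80.8°.
The Moon is waxing (0°–180°), so θ = 80.8° directly.

81°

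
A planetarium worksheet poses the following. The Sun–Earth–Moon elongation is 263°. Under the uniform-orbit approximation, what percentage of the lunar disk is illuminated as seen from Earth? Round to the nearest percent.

56%

f = (1 − cos 263°)/2 = (1 − (-0.122))/2 ≈ 0.561, i.e. 56%.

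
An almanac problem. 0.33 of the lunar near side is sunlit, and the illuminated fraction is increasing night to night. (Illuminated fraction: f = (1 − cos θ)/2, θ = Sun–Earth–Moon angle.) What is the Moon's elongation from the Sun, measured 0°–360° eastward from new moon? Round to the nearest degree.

cos θ = 1 − 2f = 0.340, giving a principal value of 70.1°.
Waxing ⇒ before full, so θ = 70.1°.

70°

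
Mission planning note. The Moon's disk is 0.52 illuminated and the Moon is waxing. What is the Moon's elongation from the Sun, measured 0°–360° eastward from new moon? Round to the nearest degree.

92°

cos θ = 1 − 2f = -0.040, giving a principal value of 92.3°.
Before full moon the principal value applies: θ = 92.3°.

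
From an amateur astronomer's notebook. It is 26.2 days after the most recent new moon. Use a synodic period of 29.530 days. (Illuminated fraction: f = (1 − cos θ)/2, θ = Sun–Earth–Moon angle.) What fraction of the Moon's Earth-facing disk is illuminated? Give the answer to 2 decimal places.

0.12

Phase angle: θ = 360°·(26.2 d)/(29.530 d) = 319.4°.
cos 319.4° = 0.759, so f = (1 − 0.759)/2 = 0.120.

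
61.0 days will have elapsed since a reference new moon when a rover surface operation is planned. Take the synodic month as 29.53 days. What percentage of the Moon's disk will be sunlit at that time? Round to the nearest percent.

4%

61.0 d spans 2 complete synodic months (2 × 29.53 = 59.06 d) plus 1.94 d.
Phase angle: θ = 360°·(1.94 d)/(29.53 d) = 23.7°.
cos 23.7° = 0.916, so f = (1 − 0.916)/2 = 0.042, so 4%.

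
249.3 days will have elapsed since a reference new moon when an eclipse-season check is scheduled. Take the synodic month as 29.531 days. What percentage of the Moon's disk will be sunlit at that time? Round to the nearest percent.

97%

Reduce mod P: 249.3 − 8×29.531 = 13.05 d into the current lunation.
The Moon has covered 13.05/29.531 of its cycle, so θ ≈ 360° × 13.05/29.531 = 159.1°.
cos 159.1° = (-0.934), so f = (1 − (-0.934))/2 = 0.967, so 97%.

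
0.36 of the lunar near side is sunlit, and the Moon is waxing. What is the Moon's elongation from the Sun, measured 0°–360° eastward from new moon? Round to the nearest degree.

cos θ = 1 − 2f = 0.280, giving a principal value of 73.7°.
The Moon is waxing (0°–180°), so θ = 73.7° directly.

74°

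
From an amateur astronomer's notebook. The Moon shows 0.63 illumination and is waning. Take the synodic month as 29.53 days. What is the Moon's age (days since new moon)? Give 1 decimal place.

20.9 days

Invert f = (1 − cos θ)/2 to get cos θ = 1 − 2(0.63) = -0.260, hence θ₀ = arccos -0.260 = 105.1°.
Waning ⇒ past full, so θ = 360° − 105.1° = 254.9°.
At 360°/29.53 d per day, 254.9° corresponds to 20.91 days.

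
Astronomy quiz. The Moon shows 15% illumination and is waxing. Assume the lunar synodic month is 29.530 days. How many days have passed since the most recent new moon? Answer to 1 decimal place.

cos θ = 1 − 2f = 0.700, giving a principal value of 45.6°.
The Moon is waxing (0°–180°), so θ = 45.6° directly.
At 360°/29.530 d per day, 45.6° corresponds to 3.74 days.

3.7 days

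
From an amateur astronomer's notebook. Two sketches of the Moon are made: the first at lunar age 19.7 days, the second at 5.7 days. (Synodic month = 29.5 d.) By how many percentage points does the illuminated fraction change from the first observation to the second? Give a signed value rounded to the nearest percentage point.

-42 percentage points

First observation: θ = 360°·19.7/29.5 = 240.4°, so f = 0.747.
Second observation: θ = 69.6°, f = 0.325.
Δf = 0.325 − 0.747 = -0.422, i.e. -42 pp.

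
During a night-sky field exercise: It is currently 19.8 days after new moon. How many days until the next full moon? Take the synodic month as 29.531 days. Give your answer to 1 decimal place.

Full moon occurs at elongation 180°, i.e. at age 29.531 × 180/360 = 14.765 d.
This lunation's full moon (14.765 d) has passed, so add one period: 44.296 − 19.8 = 24.496 days.

24.5 days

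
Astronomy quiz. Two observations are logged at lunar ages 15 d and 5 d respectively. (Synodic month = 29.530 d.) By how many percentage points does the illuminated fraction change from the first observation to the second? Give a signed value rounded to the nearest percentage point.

-74 percentage points

θ₁ = 360° × 15/29.530 = 182.9°, f₁ = (1 − cos θ₁)/2 = 0.999.
θ₂ = 360° × 5/29.530 = 61.0°, f₂ = (1 − cos θ₂)/2 = 0.257.
Change = f₂ − f₁ = -0.742 → -74 percentage points.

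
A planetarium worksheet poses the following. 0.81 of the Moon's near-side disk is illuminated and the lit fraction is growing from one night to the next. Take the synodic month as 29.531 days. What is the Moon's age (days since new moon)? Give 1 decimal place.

Invert f = (1 − cos θ)/2 to get cos θ = 1 − 2(0.81) = -0.620, hence θ₀ = arccos -0.620 = 128.3°.
Before full moon the principal value applies: θ = 128.3°.
That fraction of the synodic month is 128.3/360 × 29.531 d ≈ 10.53 d.

10.5 days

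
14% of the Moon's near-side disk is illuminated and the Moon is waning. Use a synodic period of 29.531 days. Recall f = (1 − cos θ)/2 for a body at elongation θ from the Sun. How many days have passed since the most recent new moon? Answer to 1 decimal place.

25.9 days

From f = (1 − cos θ)/2: cos θ = 1 − 2×0.14 = 0.720; arccos → 43.9°.
Waning ⇒ past full, so θ = 360° − 43.9° = 316.1°.
Age = 29.531 × 316.1°/360° ≈ 25.93 days.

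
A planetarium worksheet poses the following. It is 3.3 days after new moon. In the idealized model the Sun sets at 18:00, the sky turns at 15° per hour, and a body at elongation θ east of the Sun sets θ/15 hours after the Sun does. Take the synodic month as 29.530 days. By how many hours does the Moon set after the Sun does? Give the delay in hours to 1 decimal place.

The Moon has covered 3.3/29.530 of its cycle, so θ ≈ 360° × 3.3/29.530 = 40.2°.
The Moon trails the Sun by θ/15 = 40.2/15 ≈ 2.68 hours.
So the Moon sets 2.68 h after the Sun.

2.7 h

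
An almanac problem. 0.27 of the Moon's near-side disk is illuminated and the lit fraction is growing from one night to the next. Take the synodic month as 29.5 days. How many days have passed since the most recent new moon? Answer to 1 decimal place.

From f = (1 − cos θ)/2: cos θ = 1 − 2×0.27 = 0.460; arccos → 62.6°.
Before full moon the principal value applies: θ = 62.6°.
At 360°/29.5 d per day, 62.6° corresponds to 5.13 days.

5.1 days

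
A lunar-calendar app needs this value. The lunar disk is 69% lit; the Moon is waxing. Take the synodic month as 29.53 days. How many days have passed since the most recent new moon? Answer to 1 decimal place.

Invert f = (1 − cos θ)/2 to get cos θ = 1 − 2(0.69) = -0.380, hence θ₀ = arccos -0.380 = 112.3°.
The Moon is waxing (0°–180°), so θ = 112.3° directly.
Age = 29.53 × 112.3°/360° ≈ 9.21 days.

9.2 days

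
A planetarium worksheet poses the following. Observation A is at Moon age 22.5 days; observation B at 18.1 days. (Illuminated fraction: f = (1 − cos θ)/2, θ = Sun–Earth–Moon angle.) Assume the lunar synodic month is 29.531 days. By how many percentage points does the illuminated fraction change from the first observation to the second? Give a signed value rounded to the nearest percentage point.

+42 percentage points

First observation: θ = 360°·22.5/29.531 = 274.3°, so f = 0.463.
Second observation: θ = 220.6°, f = 0.879.
Δf = 0.879 − 0.463 = +0.417, i.e. +42 pp.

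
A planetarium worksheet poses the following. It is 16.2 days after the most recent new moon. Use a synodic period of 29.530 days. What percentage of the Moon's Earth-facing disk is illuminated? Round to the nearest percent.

The Moon has covered 16.2/29.530 of its cycle, so θ ≈ 360° × 16.2/29.530 = 197.5°.
With cos θ = (-0.954), the lit fraction is (1 − (-0.954))/2 ≈ 0.977, so 98%.

98%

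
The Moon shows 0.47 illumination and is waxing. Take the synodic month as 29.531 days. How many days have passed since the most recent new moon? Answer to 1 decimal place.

cos θ = 1 − 2f = 0.060, giving a principal value of 86.6°.
The Moon is waxing (0°–180°), so θ = 86.6° directly.
That fraction of the synodic month is 86.6/360 × 29.531 d ≈ 7.10 d.

7.1 days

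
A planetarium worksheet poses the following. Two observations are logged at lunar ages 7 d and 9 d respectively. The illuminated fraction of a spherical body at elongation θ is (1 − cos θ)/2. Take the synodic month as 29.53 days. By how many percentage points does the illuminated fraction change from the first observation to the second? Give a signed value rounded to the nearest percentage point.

+21 pp

First observation: θ = 360°·7/29.53 = 85.3°, so f = 0.459.
Second observation: θ = 109.7°, f = 0.669.
Δf = 0.669 − 0.459 = +0.209, i.e. +21 pp.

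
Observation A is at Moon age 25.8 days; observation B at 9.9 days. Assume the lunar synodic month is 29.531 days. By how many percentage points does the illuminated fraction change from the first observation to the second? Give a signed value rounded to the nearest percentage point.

+61 percentage points

First observation: θ = 360°·25.8/29.531 = 314.5°, so f = 0.149.
Second observation: θ = 120.7°, f = 0.755.
Δf = 0.755 − 0.149 = +0.606, i.e. +61 pp.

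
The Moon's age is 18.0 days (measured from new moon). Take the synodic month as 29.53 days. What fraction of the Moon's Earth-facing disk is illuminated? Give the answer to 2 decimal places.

The Moon has covered 18.0/29.53 of its cycle, so θ ≈ 360° × 18.0/29.53 = 219.4°.
Illuminated fraction = (1 − cos 219.4°)/2 = (1 − (-0.772))/2 ≈ 0.886.

0.89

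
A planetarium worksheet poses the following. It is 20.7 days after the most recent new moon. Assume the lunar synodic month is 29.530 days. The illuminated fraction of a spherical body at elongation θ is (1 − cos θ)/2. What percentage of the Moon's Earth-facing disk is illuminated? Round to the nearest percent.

65%

Elongation θ = 360° × 20.7/29.530 ≈ 252.4°.
cos 252.4° = (-0.303), so f = (1 − (-0.303))/2 = 0.652, so 65%.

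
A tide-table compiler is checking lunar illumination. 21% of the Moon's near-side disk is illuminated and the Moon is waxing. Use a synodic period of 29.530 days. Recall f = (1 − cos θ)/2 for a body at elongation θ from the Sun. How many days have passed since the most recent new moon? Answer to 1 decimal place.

From f = (1 − cos θ)/2: cos θ = 1 − 2×0.21 = 0.580; arccos → 54.5°.
Waxing ⇒ before full, so θ = 54.5°.
Age = 29.530 × 54.5°/360° ≈ 4.47 days.

4.5 days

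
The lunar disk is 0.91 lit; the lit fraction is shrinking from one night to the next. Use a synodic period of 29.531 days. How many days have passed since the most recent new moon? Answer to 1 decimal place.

17.6 days

Invert f = (1 − cos θ)/2 to get cos θ = 1 − 2(0.91) = -0.820, hence θ₀ = arccos -0.820 = 145.1°.
Waning ⇒ past full, so θ = 360° − 145.1° = 214.9°.
That fraction of the synodic month is 214.9/360 × 29.531 d ≈ 17.63 d.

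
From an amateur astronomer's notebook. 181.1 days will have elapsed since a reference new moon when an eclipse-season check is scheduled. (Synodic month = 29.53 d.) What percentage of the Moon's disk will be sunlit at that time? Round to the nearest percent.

16%

181.1 d spans 6 complete synodic months (6 × 29.53 = 177.18 d) plus 3.92 d.
The Moon has covered 3.92/29.53 of its cycle, so θ ≈ 360° × 3.92/29.53 = 47.8°.
With cos θ = 0.672, the lit fraction is (1 − 0.672)/2 ≈ 0.164, so 16%.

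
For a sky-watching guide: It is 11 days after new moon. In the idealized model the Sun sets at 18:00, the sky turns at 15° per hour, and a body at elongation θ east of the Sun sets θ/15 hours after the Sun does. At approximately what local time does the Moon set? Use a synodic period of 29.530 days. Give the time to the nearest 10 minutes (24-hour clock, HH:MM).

The Moon has covered 11/29.530 of its cycle, so θ ≈ 360° × 11/29.530 = 134.1°.
At 15° of sky rotation per hour, 134.1° corresponds to a 8.94 h lag.
18:00 + 8.940 h ≈ 02:56 → 03:00 to the nearest ten minutes.

03:00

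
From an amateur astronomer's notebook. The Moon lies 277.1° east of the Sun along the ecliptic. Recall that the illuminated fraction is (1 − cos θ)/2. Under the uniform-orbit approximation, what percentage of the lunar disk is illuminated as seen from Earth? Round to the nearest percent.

f = (1 − cos 277.1°)/2 = (1 − 0.124)/2 ≈ 0.438, i.e. 44%.

44%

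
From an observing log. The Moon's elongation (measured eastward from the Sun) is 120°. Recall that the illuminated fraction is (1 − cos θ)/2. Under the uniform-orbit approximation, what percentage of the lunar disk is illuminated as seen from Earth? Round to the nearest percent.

Half-versine of 120°: (1 − (-0.500))/2 = 0.750, i.e. 75%.

75%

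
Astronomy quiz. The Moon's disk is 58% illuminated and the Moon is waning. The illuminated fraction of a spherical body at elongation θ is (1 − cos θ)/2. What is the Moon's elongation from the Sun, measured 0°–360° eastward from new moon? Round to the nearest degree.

cos θ = 1 − 2f = -0.160, giving a principal value of 99.2°.
A waning Moon lies in 180°–360°, so θ = 360° − 99.2° = 260.8°.

261°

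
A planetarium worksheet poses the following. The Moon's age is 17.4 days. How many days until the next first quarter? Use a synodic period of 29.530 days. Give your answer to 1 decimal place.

19.5 days

First quarter occurs at elongation 90°, i.e. at age 29.530 × 90/360 = 7.383 d.
Already past this cycle's first quarter; the next is at 7.383 + 29.530 = 36.913 d, so 36.913 − 17.4 = 19.513 days.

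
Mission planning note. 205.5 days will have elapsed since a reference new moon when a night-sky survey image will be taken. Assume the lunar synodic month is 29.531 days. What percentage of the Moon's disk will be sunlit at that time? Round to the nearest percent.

2%

205.5 d spans 6 complete synodic months (6 × 29.531 = 177.19 d) plus 28.31 d.
Elongation θ = 360° × 28.31/29.531 ≈ 345.2°.
With cos θ = 0.967, the lit fraction is (1 − 0.967)/2 ≈ 0.017, so 2%.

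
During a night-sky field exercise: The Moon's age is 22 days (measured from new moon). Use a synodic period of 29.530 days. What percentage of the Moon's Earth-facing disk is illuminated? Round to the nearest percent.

52%

Phase angle: θ = 360°·(22 d)/(29.530 d) = 268.2°.
Illuminated fraction = (1 − cos 268.2°)/2 = (1 − (-0.031))/2 ≈ 0.516, so 52%.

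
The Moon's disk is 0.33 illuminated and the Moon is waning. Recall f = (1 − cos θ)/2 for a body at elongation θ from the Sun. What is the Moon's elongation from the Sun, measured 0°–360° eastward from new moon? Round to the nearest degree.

From f = (1 − cos θ)/2: cos θ = 1 − 2×0.33 = 0.340; arccos → 70.1°.
A waning Moon lies in 180°–360°, so θ = 360° − 70.1° = 289.9°.

290°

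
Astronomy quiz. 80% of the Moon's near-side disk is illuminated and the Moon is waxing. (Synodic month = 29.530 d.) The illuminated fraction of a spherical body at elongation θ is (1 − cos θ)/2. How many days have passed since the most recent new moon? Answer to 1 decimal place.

From f = (1 − cos θ)/2: cos θ = 1 − 2×0.80 = -0.600; arccos → 126.9°.
The Moon is waxing (0°–180°), so θ = 126.9° directly.
That fraction of the synodic month is 126.9/360 × 29.530 d ≈ 10.41 d.

10.4 days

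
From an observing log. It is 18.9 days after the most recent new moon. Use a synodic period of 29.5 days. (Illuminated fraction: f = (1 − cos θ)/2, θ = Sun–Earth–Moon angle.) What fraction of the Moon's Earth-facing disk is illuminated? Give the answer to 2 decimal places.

0.82

The Moon has covered 18.9/29.5 of its cycle, so θ ≈ 360° × 18.9/29.5 = 230.6°.
cos 230.6° = (-0.634), so f = (1 − (-0.634))/2 = 0.817.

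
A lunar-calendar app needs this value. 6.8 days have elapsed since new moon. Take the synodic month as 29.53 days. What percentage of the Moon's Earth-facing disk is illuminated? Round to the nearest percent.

44%

The Moon has covered 6.8/29.53 of its cycle, so θ ≈ 360° × 6.8/29.53 = 82.9°.
With cos θ = 0.124, the lit fraction is (1 − 0.124)/2 ≈ 0.438, so 44%.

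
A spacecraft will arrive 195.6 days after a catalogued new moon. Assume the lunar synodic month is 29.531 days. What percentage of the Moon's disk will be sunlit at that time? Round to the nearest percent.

86%

195.6/29.531 = 6.624 lunations, so 6 complete cycles and 18.41 d into the next.
Phase angle: θ = 360°·(18.41 d)/(29.531 d) = 224.5°.
cos 224.5° = (-0.714), so f = (1 − (-0.714))/2 = 0.857, so 86%.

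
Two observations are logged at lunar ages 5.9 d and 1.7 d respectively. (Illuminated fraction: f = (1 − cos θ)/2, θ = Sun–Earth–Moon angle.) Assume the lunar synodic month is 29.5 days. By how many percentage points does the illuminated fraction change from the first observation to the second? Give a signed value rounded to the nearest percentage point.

-31 percentage points

θ₁ = 360° × 5.9/29.5 = 72.0°, f₁ = (1 − cos θ₁)/2 = 0.345.
θ₂ = 360° × 1.7/29.5 = 20.7°, f₂ = (1 − cos θ₂)/2 = 0.032.
Change = f₂ − f₁ = -0.313 → -31 percentage points.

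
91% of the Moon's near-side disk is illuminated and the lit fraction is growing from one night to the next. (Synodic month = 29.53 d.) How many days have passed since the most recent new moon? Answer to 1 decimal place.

From f = (1 − cos θ)/2: cos θ = 1 − 2×0.91 = -0.820; arccos → 145.1°.
Waxing ⇒ before full, so θ = 145.1°.
At 360°/29.53 d per day, 145.1° corresponds to 11.90 days.

11.9 days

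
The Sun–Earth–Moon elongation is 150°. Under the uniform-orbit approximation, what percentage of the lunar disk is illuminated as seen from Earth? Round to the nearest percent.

93%

Half-versine of 150°: (1 − (-0.866))/2 = 0.933, i.e. 93%.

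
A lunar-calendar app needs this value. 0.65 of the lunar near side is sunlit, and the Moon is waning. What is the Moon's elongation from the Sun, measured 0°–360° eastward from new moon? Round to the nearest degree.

253°

From f = (1 − cos θ)/2: cos θ = 1 − 2×0.65 = -0.300; arccos → 107.5°.
Since the Moon is past full (waning), take the reflex angle: θ = 360° − 107.5° = 252.5°.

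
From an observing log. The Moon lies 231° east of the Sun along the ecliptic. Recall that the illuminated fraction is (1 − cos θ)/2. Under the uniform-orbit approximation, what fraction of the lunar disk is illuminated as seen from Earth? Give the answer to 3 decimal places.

0.815

f = (1 − cos 231°)/2 = (1 − (-0.629))/2 ≈ 0.815.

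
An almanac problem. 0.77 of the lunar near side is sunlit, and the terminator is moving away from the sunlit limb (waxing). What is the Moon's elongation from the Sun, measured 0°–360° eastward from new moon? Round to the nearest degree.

Invert f = (1 − cos θ)/2 to get cos θ = 1 − 2(0.77) = -0.540, hence θ₀ = arccos -0.540 = 122.7°.
The Moon is waxing (0°–180°), so θ = 122.7° directly.

123°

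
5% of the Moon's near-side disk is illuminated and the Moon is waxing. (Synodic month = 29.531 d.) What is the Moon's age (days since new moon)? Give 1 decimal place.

Invert f = (1 − cos θ)/2 to get cos θ = 1 − 2(0.05) = 0.900, hence θ₀ = arccos 0.900 = 25.8°.
Before full moon the principal value applies: θ = 25.8°.
That fraction of the synodic month is 25.8/360 × 29.531 d ≈ 2.12 d.

2.1 days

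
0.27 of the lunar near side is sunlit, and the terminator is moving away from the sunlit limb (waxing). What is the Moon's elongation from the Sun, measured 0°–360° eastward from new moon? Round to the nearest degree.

63°

Invert f = (1 − cos θ)/2 to get cos θ = 1 − 2(0.27) = 0.460, hence θ₀ = arccos 0.460 = 62.6°.
Waxing ⇒ before full, so θ = 62.6°.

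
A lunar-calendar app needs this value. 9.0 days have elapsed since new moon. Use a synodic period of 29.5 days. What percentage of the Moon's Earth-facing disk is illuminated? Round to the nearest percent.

Elongation θ = 360° × 9.0/29.5 ≈ 109.8°.
Illuminated fraction = (1 − cos 109.8°)/2 = (1 − (-0.339))/2 ≈ 0.670, so 67%.

67%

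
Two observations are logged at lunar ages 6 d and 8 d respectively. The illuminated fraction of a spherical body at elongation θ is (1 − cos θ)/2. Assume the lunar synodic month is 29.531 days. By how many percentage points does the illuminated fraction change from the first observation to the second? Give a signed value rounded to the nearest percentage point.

+21 pp

θ₁ = 360° × 6/29.531 = 73.1°, f₁ = (1 − cos θ₁)/2 = 0.355.
θ₂ = 360° × 8/29.531 = 97.5°, f₂ = (1 − cos θ₂)/2 = 0.565.
Change = f₂ − f₁ = +0.210 → +21 percentage points.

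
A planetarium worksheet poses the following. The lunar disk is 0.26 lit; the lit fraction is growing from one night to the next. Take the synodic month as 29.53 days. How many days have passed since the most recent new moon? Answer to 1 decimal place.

5.0 days

cos θ = 1 − 2f = 0.480, giving a principal value of 61.3°.
The Moon is waxing (0°–180°), so θ = 61.3° directly.
That fraction of the synodic month is 61.3/360 × 29.53 d ≈ 5.03 d.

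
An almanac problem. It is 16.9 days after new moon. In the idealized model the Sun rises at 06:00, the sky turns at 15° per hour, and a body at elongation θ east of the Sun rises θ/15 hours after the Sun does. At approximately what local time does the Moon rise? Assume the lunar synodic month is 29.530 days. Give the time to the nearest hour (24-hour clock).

20:00

Phase angle: θ = 360°·(16.9 d)/(29.530 d) = 206.0°.
Delay after the Sun = 206.0° / (15°/h) ≈ 13.74 h.
06:00 + 13.74 h ≈ 19:44 → 20:00 to the nearest hour.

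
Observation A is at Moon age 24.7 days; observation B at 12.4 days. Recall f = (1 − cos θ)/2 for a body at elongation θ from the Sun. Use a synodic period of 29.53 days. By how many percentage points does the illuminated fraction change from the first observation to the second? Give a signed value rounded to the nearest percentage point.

θ₁ = 360° × 24.7/29.53 = 301.1°, f₁ = (1 − cos θ₁)/2 = 0.242.
θ₂ = 360° × 12.4/29.53 = 151.2°, f₂ = (1 − cos θ₂)/2 = 0.938.
Change = f₂ − f₁ = +0.696 → +70 percentage points.

+70 percentage points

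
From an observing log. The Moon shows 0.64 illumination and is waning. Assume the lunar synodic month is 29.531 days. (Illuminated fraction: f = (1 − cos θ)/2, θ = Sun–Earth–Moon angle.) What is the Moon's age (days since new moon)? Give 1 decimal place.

From f = (1 − cos θ)/2: cos θ = 1 − 2×0.64 = -0.280; arccos → 106.3°.
A waning Moon lies in 180°–360°, so θ = 360° − 106.3° = 253.7°.
At 360°/29.531 d per day, 253.7° corresponds to 20.81 days.

20.8 days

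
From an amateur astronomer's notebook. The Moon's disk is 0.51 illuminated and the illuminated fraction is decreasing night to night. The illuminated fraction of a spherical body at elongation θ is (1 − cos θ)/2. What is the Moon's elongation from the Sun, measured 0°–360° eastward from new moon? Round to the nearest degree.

Invert f = (1 − cos θ)/2 to get cos θ = 1 − 2(0.51) = -0.020, hence θ₀ = arccos -0.020 = 91.1°.
Since the Moon is past full (waning), take the reflex angle: θ = 360° − 91.1° = 268.9°.

269°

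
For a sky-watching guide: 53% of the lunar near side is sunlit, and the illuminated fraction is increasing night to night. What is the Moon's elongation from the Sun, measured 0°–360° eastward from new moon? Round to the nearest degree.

cos θ = 1 − 2f = -0.060, giving a principal value of 93.4°.
Before full moon the principal value applies: θ = 93.4°.

93°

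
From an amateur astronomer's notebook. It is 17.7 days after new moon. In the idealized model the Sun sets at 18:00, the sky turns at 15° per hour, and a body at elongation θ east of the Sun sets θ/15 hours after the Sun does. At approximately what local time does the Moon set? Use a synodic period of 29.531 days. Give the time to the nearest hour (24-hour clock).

The Moon has covered 17.7/29.531 of its cycle, so θ ≈ 360° × 17.7/29.531 = 215.8°.
Delay after the Sun = 215.8° / (15°/h) ≈ 14.38 h.
18:00 + 14.38 h ≈ 08:23 → 08:00 to the nearest hour.

08:00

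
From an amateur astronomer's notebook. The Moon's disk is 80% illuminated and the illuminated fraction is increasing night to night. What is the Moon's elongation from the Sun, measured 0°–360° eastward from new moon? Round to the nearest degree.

127°

cos θ = 1 − 2f = -0.600, giving a principal value of 126.9°.
Before full moon the principal value applies: θ = 126.9°.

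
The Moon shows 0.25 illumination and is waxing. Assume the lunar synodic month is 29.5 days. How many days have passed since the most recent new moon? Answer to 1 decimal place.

4.9 days

Invert f = (1 − cos θ)/2 to get cos θ = 1 − 2(0.25) = 0.500, hence θ₀ = arccos 0.500 = 60.0°.
The Moon is waxing (0°–180°), so θ = 60.0° directly.
Age = 29.5 × 60.0°/360° ≈ 4.92 days.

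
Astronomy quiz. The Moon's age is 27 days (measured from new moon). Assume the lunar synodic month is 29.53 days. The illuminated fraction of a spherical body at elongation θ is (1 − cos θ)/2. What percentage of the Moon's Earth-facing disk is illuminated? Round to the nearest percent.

7%

The Moon has covered 27/29.53 of its cycle, so θ ≈ 360° × 27/29.53 = 329.2°.
cos 329.2° = 0.859, so f = (1 − 0.859)/2 = 0.071, so 7%.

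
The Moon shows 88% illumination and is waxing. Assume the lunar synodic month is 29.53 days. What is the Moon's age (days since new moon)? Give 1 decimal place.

11.4 days

From f = (1 − cos θ)/2: cos θ = 1 − 2×0.88 = -0.760; arccos → 139.5°.
Before full moon the principal value applies: θ = 139.5°.
At 360°/29.53 d per day, 139.5° corresponds to 11.44 days.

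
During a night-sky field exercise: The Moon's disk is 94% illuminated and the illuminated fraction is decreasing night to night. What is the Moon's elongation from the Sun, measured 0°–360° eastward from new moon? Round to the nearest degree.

208°

Invert f = (1 − cos θ)/2 to get cos θ = 1 − 2(0.94) = -0.880, hence θ₀ = arccos -0.880 = 151.6°.
A waning Moon lies in 180°–360°, so θ = 360° − 151.6° = 208.4°.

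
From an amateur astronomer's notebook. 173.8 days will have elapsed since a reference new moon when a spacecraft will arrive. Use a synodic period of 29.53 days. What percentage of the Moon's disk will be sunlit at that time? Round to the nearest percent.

12%

173.8 d spans 5 complete synodic months (5 × 29.53 = 147.65 d) plus 26.15 d.
Phase angle: θ = 360°·(26.15 d)/(29.53 d) = 318.8°.
Illuminated fraction = (1 − cos 318.8°)/2 = (1 − 0.752)/2 ≈ 0.124, so 12%.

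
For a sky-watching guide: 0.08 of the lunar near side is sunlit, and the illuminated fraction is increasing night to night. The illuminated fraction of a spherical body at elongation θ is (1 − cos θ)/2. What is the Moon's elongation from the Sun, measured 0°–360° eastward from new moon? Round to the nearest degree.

From f = (1 − cos θ)/2: cos θ = 1 − 2×0.08 = 0.840; arccos → 32.9°.
Before full moon the principal value applies: θ = 32.9°.

33°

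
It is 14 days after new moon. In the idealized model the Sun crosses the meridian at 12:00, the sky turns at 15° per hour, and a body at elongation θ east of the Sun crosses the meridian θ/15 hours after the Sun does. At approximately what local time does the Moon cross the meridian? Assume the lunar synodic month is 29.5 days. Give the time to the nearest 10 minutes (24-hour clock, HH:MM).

23:20

The Moon has covered 14/29.5 of its cycle, so θ ≈ 360° × 14/29.5 = 170.8°.
The Moon trails the Sun by θ/15 = 170.8/15 ≈ 11.39 hours.
12:00 + 11.390 h ≈ 23:23 → 23:20 to the nearest ten minutes.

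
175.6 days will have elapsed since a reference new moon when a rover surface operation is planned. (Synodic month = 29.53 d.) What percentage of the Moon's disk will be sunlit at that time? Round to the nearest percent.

175.6 d spans 5 complete synodic months (5 × 29.53 = 147.65 d) plus 27.95 d.
Phase angle: θ = 360°·(27.95 d)/(29.53 d) = 340.7°.
With cos θ = 0.944, the lit fraction is (1 − 0.944)/2 ≈ 0.028, so 3%.

3%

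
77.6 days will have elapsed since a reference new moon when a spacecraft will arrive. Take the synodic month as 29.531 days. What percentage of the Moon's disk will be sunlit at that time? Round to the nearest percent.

85%

77.6 d spans 2 complete synodic months (2 × 29.531 = 59.06 d) plus 18.54 d.
Phase angle: θ = 360°·(18.54 d)/(29.531 d) = 226.0°.
With cos θ = (-0.695), the lit fraction is (1 − (-0.695))/2 ≈ 0.847, so 85%.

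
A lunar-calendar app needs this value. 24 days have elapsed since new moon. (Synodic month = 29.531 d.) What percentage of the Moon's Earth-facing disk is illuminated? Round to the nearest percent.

Phase angle: θ = 360°·(24 d)/(29.531 d) = 292.6°.
cos 292.6° = 0.384, so f = (1 − 0.384)/2 = 0.308, so 31%.

31%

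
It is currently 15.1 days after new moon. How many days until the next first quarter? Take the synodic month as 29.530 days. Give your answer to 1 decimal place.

21.8 days

First quarter occurs at elongation 90°, i.e. at age 29.530 × 90/360 = 7.383 d.
Already past this cycle's first quarter; the next is at 7.383 + 29.530 = 36.913 d, so 36.913 − 15.1 = 21.813 days.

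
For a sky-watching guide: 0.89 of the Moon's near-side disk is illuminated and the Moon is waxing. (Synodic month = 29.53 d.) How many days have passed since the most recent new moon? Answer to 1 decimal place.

11.6 days

Invert f = (1 − cos θ)/2 to get cos θ = 1 − 2(0.89) = -0.780, hence θ₀ = arccos -0.780 = 141.3°.
The Moon is waxing (0°–180°), so θ = 141.3° directly.
Age = 29.53 × 141.3°/360° ≈ 11.59 days.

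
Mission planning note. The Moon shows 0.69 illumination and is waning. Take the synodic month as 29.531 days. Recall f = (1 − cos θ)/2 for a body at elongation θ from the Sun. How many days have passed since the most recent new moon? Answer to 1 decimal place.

From f = (1 − cos θ)/2: cos θ = 1 − 2×0.69 = -0.380; arccos → 112.3°.
Since the Moon is past full (waning), take the reflex angle: θ = 360° − 112.3° = 247.7°.
That fraction of the synodic month is 247.7/360 × 29.531 d ≈ 20.32 d.

20.3 days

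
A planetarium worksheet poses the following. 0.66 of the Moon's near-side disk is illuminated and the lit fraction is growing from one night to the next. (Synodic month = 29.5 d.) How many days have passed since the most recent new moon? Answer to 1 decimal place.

Invert f = (1 − cos θ)/2 to get cos θ = 1 − 2(0.66) = -0.320, hence θ₀ = arccos -0.320 = 108.7°.
Before full moon the principal value applies: θ = 108.7°.
That fraction of the synodic month is 108.7/360 × 29.5 d ≈ 8.90 d.

8.9 days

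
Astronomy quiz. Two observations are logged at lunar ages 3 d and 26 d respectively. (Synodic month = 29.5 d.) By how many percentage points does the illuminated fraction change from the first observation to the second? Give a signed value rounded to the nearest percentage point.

+3 percentage points

θ₁ = 360° × 3/29.5 = 36.6°, f₁ = (1 − cos θ₁)/2 = 0.099.
θ₂ = 360° × 26/29.5 = 317.3°, f₂ = (1 − cos θ₂)/2 = 0.133.
Change = f₂ − f₁ = +0.034 → +3 percentage points.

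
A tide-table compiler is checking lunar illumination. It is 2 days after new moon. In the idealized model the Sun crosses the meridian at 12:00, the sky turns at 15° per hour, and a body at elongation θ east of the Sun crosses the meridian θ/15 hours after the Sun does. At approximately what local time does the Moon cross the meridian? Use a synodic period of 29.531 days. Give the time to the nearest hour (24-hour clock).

14:00

Phase angle: θ = 360°·(2 d)/(29.531 d) = 24.4°.
The Moon trails the Sun by θ/15 = 24.4/15 ≈ 1.63 hours.
12:00 + 1.63 h ≈ 13:38 → 14:00 to the nearest hour.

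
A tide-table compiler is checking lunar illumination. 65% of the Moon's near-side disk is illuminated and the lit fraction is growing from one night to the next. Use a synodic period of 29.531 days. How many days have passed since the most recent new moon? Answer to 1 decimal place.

Invert f = (1 − cos θ)/2 to get cos θ = 1 − 2(0.65) = -0.300, hence θ₀ = arccos -0.300 = 107.5°.
Waxing ⇒ before full, so θ = 107.5°.
At 360°/29.531 d per day, 107.5° corresponds to 8.81 days.

8.8 days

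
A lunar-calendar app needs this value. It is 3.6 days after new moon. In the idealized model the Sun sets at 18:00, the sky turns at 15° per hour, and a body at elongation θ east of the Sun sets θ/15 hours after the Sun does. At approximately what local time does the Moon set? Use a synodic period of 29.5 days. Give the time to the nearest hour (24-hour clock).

21:00

Elongation θ = 360° × 3.6/29.5 ≈ 43.9°.
The Moon trails the Sun by θ/15 = 43.9/15 ≈ 2.93 hours.
18:00 + 2.93 h ≈ 20:56 → 21:00 to the nearest hour.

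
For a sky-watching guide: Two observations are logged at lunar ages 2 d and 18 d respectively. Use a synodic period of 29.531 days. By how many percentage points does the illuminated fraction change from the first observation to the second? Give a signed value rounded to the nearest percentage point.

+84 percentage points

First observation: θ = 360°·2/29.531 = 24.4°, so f = 0.045.
Second observation: θ = 219.4°, f = 0.886.
Δf = 0.886 − 0.045 = +0.842, i.e. +84 pp.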